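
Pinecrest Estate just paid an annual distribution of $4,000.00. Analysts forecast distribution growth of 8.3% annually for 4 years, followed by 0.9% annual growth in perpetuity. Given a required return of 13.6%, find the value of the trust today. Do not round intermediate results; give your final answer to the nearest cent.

$40469.98

D_1 = 4332.00000
D_2 = 4691.55600
D_3 = 5080.95515
D_4 = 5502.67443
Terminal value at year 4: TV = D_4×(1+g_2)/(r−g_2) = 5552.19850/0.127 = 43718.09839
P_0 = D_1/(1+r)^1 + D_2/(1+r)^2 + D_3/(1+r)^3 + D_4/(1+r)^4 + TV/(1+r)^4
    = 3813.38028 + 3635.46729 + 3465.85482 + 3304.15561 + 26251.12607 = 40469.98407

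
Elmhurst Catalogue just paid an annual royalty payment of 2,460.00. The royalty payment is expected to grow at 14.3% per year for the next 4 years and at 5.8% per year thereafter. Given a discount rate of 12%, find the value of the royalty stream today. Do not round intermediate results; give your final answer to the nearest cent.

55890.30

D_1 = 2811.78000
D_2 = 3213.86454
D_3 = 3673.44717
D_4 = 4198.75011
Terminal value at year 4: TV = D_4×(1+g_2)/(r−g_2) = 4442.27762/0.062 = 71649.63905
P_0 = D_1/(1+r)^1 + D_2/(1+r)^2 + D_3/(1+r)^3 + D_4/(1+r)^4 + TV/(1+r)^4
    = 2510.51786 + 2562.07313 + 2614.68714 + 2668.38160 + 45534.64093 = 55890.30066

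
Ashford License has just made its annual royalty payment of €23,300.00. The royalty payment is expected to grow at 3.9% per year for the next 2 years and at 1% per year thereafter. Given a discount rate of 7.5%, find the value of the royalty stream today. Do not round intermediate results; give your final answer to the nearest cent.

D_1 = 24208.70000
D_2 = 25152.83930
Terminal value at year 2: TV = D_2×(1+g_2)/(r−g_2) = 25404.36769/0.065 = 390836.42605
P_0 = D_1/(1+r)^1 + D_2/(1+r)^2 + TV/(1+r)^2
    = 22519.72093 + 21765.57214 + 338203.50550 = 382488.79857

€382488.80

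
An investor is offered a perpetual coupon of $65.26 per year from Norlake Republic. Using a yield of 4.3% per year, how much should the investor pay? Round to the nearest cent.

Level perpetuity: PV = C / r = $65.26 / 0.043 = $1,517.67

$1517.67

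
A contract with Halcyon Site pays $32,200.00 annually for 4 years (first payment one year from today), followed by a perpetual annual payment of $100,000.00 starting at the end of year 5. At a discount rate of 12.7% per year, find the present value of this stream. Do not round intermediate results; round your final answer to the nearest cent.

$584468.86

PV of 4-year annuity: $32,200.00 × [1 − (1+0.127)^−4] / 0.127 = 96378.07198
Perpetuity value at year 4: $100,000.00 / 0.127 = 787401.57480
PV of perpetuity: 787401.57480 / (1+0.127)^4 = 488090.79227
Total PV = 96378.07198 + 488090.79227 = 584468.86425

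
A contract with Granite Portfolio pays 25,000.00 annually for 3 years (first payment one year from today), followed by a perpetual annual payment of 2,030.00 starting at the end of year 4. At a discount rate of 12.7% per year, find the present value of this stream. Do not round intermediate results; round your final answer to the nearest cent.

PV of 3-year annuity: 25,000.00 × [1 − (1+0.127)^−3] / 0.127 = 59330.81298
Perpetuity value at year 3: 2,030.00 / 0.127 = 15984.25197
PV of perpetuity: 15984.25197 / (1+0.127)^3 = 11166.58995
Total PV = 59330.81298 + 11166.58995 = 70497.40293

70497.40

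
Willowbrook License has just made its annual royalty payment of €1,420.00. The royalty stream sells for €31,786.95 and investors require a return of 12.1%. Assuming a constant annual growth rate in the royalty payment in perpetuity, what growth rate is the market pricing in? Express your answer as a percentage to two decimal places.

7.31%

P = D₀(1+g)/(r−g) ⇒ P(r−g) = D₀(1+g) ⇒ g(P+D₀) = P·r − D₀
g = (P·r − D₀)/(P + D₀) = (€31,786.95×0.121 − €1,420.00) / (€31,786.95 + €1,420.00) = 0.073064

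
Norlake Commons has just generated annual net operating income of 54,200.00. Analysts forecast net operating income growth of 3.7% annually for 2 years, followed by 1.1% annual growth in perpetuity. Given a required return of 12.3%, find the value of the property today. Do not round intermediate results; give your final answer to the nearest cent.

513452.52

D_1 = 56205.40000
D_2 = 58284.99980
Terminal value at year 2: TV = D_2×(1+g_2)/(r−g_2) = 58926.13480/0.112 = 526126.20355
P_0 = D_1/(1+r)^1 + D_2/(1+r)^2 + TV/(1+r)^2
    = 50049.33215 + 46216.52488 + 417186.66651 = 513452.52353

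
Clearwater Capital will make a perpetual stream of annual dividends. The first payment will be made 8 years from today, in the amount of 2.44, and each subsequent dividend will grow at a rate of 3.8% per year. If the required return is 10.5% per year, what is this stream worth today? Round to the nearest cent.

18.10

Value at end of year 7: C₁ / (r − g) = 2.44 / (0.105 − 0.038) = 36.4179
Discount to today: PV = 36.4179 / (1 + 0.105)^7 = 36.4179 / 2.011574 = 18.10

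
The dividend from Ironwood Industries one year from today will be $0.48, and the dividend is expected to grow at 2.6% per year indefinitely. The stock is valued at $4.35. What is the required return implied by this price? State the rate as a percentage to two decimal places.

13.63%

P = D₁/(r − g) ⇒ r = D₁/P + g = $0.4800/$4.35 + 0.026 = 0.110345 + 0.026 = 0.136345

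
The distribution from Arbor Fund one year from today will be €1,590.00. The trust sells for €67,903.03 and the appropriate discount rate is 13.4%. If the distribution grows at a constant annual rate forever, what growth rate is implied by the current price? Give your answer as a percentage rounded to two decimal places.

11.06%

P = D₁/(r−g) ⇒ g = r − D₁/P = 0.134 − €1,590.00/€67,903.03 = 0.110584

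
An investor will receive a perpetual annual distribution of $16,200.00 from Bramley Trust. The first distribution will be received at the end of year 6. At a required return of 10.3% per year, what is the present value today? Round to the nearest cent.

$96338.58

Value at end of year 5: C / r = $16,200.00 / 0.103 = $157,281.5534
Discount to today: PV = $157,281.5534 / (1 + 0.103)^5 = $157,281.5534 / 1.632592 = $96,338.58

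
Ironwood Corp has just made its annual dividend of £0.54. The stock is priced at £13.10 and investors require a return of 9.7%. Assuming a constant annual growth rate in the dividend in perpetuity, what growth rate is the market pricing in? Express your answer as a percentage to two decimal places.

P = D₀(1+g)/(r−g) ⇒ P(r−g) = D₀(1+g) ⇒ g(P+D₀) = P·r − D₀
g = (P·r − D₀)/(P + D₀) = (£13.10×0.097 − £0.54) / (£13.10 + £0.54) = 0.053570

5.36%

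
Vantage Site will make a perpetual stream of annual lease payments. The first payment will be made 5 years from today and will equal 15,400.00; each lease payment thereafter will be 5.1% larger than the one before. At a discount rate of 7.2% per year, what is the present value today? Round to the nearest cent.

555293.11

Value at end of year 4: C₁ / (r − g) = 15,400.00 / (0.072 − 0.051) = 733,333.3333
Discount to today: PV = 733,333.3333 / (1 + 0.072)^4 = 733,333.3333 / 1.320624 = 555,293.11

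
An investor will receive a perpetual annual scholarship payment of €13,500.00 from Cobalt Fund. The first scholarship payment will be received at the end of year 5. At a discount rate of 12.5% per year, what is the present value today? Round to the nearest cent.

€67423.87

Value at end of year 4: C / r = €13,500.00 / 0.125 = €108,000.0000
Discount to today: PV = €108,000.0000 / (1 + 0.125)^4 = €108,000.0000 / 1.601807 = €67,423.87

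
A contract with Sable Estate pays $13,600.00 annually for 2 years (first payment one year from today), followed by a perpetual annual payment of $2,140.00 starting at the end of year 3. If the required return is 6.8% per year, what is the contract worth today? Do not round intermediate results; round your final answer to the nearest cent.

PV of 2-year annuity: $13,600.00 × [1 − (1+0.068)^−2] / 0.068 = 24657.38052
Perpetuity value at year 2: $2,140.00 / 0.068 = 31470.58824
PV of perpetuity: 31470.58824 / (1+0.068)^2 = 27590.67689
Total PV = 24657.38052 + 27590.67689 = 52248.05741

$52248.06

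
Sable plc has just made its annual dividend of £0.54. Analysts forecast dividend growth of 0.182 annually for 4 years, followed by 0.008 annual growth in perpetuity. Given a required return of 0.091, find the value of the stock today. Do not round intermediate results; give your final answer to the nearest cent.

D_1 = 0.63828
D_2 = 0.75445
D_3 = 0.89176
D_4 = 1.05406
Terminal value at year 4: TV = D_4×(1+g_2)/(r−g_2) = 1.06249/0.083 = 12.80107
P_0 = D_1/(1+r)^1 + D_2/(1+r)^2 + D_3/(1+r)^3 + D_4/(1+r)^4 + TV/(1+r)^4
    = 0.58504 + 0.63384 + 0.68671 + 0.74399 + 9.03539 = 11.68497

£11.68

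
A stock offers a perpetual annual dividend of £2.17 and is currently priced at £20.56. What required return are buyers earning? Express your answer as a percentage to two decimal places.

P = C/r ⇒ r = C/P = £2.17/£20.56 = 0.105545

10.55%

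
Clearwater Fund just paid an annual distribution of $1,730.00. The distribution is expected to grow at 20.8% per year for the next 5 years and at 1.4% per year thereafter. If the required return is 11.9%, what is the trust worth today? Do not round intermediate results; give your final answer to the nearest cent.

D_1 = 2089.84000
D_2 = 2524.52672
D_3 = 3049.62828
D_4 = 3683.95096
D_5 = 4450.21276
Terminal value at year 5: TV = D_5×(1+g_2)/(r−g_2) = 4512.51574/0.105 = 42976.34036
P_0 = D_1/(1+r)^1 + D_2/(1+r)^2 + D_3/(1+r)^3 + D_4/(1+r)^4 + D_5/(1+r)^5 + TV/(1+r)^5
    = 1867.59607 + 2016.13588 + 2176.48985 + 2349.59762 + 2536.47357 + 24495.08765 = 35441.38065

$35441.38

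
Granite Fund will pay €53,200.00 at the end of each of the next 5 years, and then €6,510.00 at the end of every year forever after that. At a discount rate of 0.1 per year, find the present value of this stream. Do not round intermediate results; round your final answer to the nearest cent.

PV of 5-year annuity: €53,200.00 × [1 − (1+0.1)^−5] / 0.1 = 201669.85613
Perpetuity value at year 5: €6,510.00 / 0.1 = 65100.00000
PV of perpetuity: 65100.00000 / (1+0.1)^5 = 40421.97813
Total PV = 201669.85613 + 40421.97813 = 242091.83426

€242091.83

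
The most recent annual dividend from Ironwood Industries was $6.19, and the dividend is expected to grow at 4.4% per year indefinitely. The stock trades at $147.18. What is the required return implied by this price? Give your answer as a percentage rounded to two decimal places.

D₁ = $6.19 × 1.044 = $6.4624
P = D₁/(r − g) ⇒ r = D₁/P + g = $6.4624/$147.18 + 0.044 = 0.043908 + 0.044 = 0.087908

8.79%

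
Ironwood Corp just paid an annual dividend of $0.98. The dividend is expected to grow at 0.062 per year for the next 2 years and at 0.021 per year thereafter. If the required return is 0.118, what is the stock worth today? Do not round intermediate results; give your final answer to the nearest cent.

D_1 = 1.04076
D_2 = 1.10529
Terminal value at year 2: TV = D_2×(1+g_2)/(r−g_2) = 1.12850/0.097 = 11.63400
P_0 = D_1/(1+r)^1 + D_2/(1+r)^2 + TV/(1+r)^2
    = 0.93091 + 0.88428 + 9.30777 = 11.12296

$11.12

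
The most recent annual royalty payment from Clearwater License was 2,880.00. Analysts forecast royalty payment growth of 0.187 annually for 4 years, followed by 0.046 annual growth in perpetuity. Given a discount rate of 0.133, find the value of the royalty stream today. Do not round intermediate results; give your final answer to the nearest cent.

54674.24

D_1 = 3418.56000
D_2 = 4057.83072
D_3 = 4816.64506
D_4 = 5717.35769
Terminal value at year 4: TV = D_4×(1+g_2)/(r−g_2) = 5980.35615/0.087 = 68739.72581
P_0 = D_1/(1+r)^1 + D_2/(1+r)^2 + D_3/(1+r)^3 + D_4/(1+r)^4 + TV/(1+r)^4
    = 3017.26390 + 3161.06995 + 3311.72995 + 3469.57056 + 41714.60697 = 54674.24132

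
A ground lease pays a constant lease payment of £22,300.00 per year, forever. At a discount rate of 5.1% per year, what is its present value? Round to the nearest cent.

£437254.90

Level perpetuity: PV = C / r = £22,300.00 / 0.051 = £437,254.90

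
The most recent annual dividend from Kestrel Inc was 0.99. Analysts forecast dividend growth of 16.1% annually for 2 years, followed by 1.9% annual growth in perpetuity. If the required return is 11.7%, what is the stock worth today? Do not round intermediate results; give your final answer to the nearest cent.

D_1 = 1.14939
D_2 = 1.33444
Terminal value at year 2: TV = D_2×(1+g_2)/(r−g_2) = 1.35980/0.098 = 13.87547
P_0 = D_1/(1+r)^1 + D_2/(1+r)^2 + TV/(1+r)^2
    = 1.02900 + 1.06953 + 11.12094 = 13.21947

13.22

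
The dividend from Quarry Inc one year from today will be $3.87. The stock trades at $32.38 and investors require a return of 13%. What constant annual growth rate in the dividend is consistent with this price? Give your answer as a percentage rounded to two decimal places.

1.05%

P = D₁/(r−g) ⇒ g = r − D₁/P = 0.13 − $3.87/$32.38 = 0.010482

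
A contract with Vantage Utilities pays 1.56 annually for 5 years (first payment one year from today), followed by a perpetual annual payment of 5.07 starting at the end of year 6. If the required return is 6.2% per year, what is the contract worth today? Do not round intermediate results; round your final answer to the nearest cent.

PV of 5-year annuity: 1.56 × [1 − (1+0.062)^−5] / 0.062 = 6.53569
Perpetuity value at year 5: 5.07 / 0.062 = 81.77419
PV of perpetuity: 81.77419 / (1+0.062)^5 = 60.53321
Total PV = 6.53569 + 60.53321 = 67.06890

67.07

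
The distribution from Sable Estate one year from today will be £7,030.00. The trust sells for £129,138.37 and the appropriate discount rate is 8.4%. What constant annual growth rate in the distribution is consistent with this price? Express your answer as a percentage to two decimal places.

2.96%

P = D₁/(r−g) ⇒ g = r − D₁/P = 0.084 − £7,030.00/£129,138.37 = 0.029562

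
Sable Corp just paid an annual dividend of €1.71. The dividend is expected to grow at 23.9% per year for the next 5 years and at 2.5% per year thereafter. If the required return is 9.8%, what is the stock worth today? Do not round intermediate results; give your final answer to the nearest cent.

D_1 = 2.11869
D_2 = 2.62506
D_3 = 3.25245
D_4 = 4.02978
D_5 = 4.99290
Terminal value at year 5: TV = D_5×(1+g_2)/(r−g_2) = 5.11772/0.073 = 70.10575
P_0 = D_1/(1+r)^1 + D_2/(1+r)^2 + D_3/(1+r)^3 + D_4/(1+r)^4 + D_5/(1+r)^5 + TV/(1+r)^5
    = 1.92959 + 2.17738 + 2.45699 + 2.77250 + 3.12853 + 43.92805 = 56.39305

€56.39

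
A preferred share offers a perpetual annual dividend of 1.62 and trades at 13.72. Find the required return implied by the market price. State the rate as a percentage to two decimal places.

P = C/r ⇒ r = C/P = 1.62/13.72 = 0.118076

11.81%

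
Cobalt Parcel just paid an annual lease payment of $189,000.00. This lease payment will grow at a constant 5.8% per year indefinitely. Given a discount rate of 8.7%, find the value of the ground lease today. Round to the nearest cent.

D₁ = D₀ × (1 + g) = $189,000.00 × 1.058 = $199,962.0000
Growing perpetuity: P = D₁ / (r − g) = $199,962.0000 / (0.087 − 0.058) = $6,895,241.38

$6895241.38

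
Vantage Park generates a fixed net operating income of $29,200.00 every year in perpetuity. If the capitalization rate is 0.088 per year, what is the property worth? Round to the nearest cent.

$331818.18

Level perpetuity: PV = C / r = $29,200.00 / 0.088 = $331,818.18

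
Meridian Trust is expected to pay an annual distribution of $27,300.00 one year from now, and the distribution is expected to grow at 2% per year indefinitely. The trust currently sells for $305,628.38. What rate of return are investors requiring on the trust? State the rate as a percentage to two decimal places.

10.93%

P = D₁/(r − g) ⇒ r = D₁/P + g = $27,300.0000/$305,628.38 + 0.02 = 0.089324 + 0.02 = 0.109324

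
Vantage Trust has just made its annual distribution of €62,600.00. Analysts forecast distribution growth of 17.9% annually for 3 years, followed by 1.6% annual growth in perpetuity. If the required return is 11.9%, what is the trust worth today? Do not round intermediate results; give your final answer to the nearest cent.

€930909.69

D_1 = 73805.40000
D_2 = 87016.56660
D_3 = 102592.53202
Terminal value at year 3: TV = D_3×(1+g_2)/(r−g_2) = 104234.01253/0.103 = 1011980.70421
P_0 = D_1/(1+r)^1 + D_2/(1+r)^2 + D_3/(1+r)^3 + TV/(1+r)^3
    = 65956.56836 + 69493.11359 + 73219.28590 + 722240.72301 = 930909.69085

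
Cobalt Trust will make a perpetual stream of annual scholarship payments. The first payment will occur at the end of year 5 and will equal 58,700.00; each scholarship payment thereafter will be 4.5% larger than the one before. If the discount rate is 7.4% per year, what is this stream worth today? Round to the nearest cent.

1521328.42

Value at end of year 4: C₁ / (r − g) = 58,700.00 / (0.074 − 0.045) = 2,024,137.9310
Discount to today: PV = 2,024,137.9310 / (1 + 0.074)^4 = 2,024,137.9310 / 1.330507 = 1,521,328.42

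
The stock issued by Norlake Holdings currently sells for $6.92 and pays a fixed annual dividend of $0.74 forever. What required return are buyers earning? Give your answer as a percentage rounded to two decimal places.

P = C/r ⇒ r = C/P = $0.74/$6.92 = 0.106936

10.69%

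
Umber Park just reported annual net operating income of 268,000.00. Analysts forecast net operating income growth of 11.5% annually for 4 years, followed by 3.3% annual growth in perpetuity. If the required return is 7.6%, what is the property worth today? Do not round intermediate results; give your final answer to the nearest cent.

D_1 = 298820.00000
D_2 = 333184.30000
D_3 = 371500.49450
D_4 = 414223.05137
Terminal value at year 4: TV = D_4×(1+g_2)/(r−g_2) = 427892.41206/0.043 = 9950986.32704
P_0 = D_1/(1+r)^1 + D_2/(1+r)^2 + D_3/(1+r)^3 + D_4/(1+r)^4 + TV/(1+r)^4
    = 277713.75465 + 287779.58776 + 298210.26055 + 309018.99676 + 7423642.41057 = 8596365.01030

8596365.01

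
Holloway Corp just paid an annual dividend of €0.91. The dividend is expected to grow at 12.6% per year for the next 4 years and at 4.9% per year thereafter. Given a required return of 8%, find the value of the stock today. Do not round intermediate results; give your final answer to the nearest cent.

D_1 = 1.02466
D_2 = 1.15377
D_3 = 1.29914
D_4 = 1.46283
Terminal value at year 4: TV = D_4×(1+g_2)/(r−g_2) = 1.53451/0.031 = 49.50040
P_0 = D_1/(1+r)^1 + D_2/(1+r)^2 + D_3/(1+r)^3 + D_4/(1+r)^4 + TV/(1+r)^4
    = 0.94876 + 0.98917 + 1.03130 + 1.07523 + 36.38428 = 40.42873

€40.43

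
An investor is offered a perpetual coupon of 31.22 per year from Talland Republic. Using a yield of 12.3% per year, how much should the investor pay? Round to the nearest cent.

Level perpetuity: PV = C / r = 31.22 / 0.123 = 253.82

253.82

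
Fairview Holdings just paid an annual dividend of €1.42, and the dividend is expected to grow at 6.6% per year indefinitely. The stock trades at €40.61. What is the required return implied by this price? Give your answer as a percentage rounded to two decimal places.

10.33%

D₁ = €1.42 × 1.066 = €1.5137
P = D₁/(r − g) ⇒ r = D₁/P + g = €1.5137/€40.61 + 0.066 = 0.037275 + 0.066 = 0.103275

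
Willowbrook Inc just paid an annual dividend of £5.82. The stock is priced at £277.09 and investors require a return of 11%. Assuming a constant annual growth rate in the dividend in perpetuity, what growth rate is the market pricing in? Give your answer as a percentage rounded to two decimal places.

8.72%

P = D₀(1+g)/(r−g) ⇒ P(r−g) = D₀(1+g) ⇒ g(P+D₀) = P·r − D₀
g = (P·r − D₀)/(P + D₀) = (£277.09×0.11 − £5.82) / (£277.09 + £5.82) = 0.087165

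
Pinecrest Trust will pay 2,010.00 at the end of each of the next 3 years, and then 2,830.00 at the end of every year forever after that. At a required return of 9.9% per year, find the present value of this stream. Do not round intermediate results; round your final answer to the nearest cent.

26543.04

PV of 3-year annuity: 2,010.00 × [1 − (1+0.099)^−3] / 0.099 = 5007.38565
Perpetuity value at year 3: 2,830.00 / 0.099 = 28585.85859
PV of perpetuity: 28585.85859 / (1+0.099)^3 = 21535.65889
Total PV = 5007.38565 + 21535.65889 = 26543.04454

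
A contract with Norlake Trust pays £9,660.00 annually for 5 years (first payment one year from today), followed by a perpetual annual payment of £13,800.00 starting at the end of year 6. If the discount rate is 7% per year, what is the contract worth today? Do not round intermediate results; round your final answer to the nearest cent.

PV of 5-year annuity: £9,660.00 × [1 − (1+0.07)^−5] / 0.07 = 39607.90723
Perpetuity value at year 5: £13,800.00 / 0.07 = 197142.85714
PV of perpetuity: 197142.85714 / (1+0.07)^5 = 140560.13253
Total PV = 39607.90723 + 140560.13253 = 180168.03976

£180168.04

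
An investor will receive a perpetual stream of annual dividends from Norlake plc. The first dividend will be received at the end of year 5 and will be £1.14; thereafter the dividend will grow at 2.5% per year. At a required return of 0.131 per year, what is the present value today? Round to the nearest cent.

Value at end of year 4: C₁ / (r − g) = £1.14 / (0.131 − 0.025) = £10.7547
Discount to today: PV = £10.7547 / (1 + 0.131)^4 = £10.7547 / 1.636253 = £6.57

£6.57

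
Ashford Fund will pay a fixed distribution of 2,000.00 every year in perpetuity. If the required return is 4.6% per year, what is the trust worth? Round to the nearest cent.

43478.26

Level perpetuity: PV = C / r = 2,000.00 / 0.046 = 43,478.26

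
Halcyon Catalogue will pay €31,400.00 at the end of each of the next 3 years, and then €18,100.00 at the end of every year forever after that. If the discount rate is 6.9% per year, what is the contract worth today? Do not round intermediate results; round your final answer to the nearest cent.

PV of 3-year annuity: €31,400.00 × [1 − (1+0.069)^−3] / 0.069 = 82554.31015
Perpetuity value at year 3: €18,100.00 / 0.069 = 262318.84058
PV of perpetuity: 262318.84058 / (1+0.069)^3 = 214731.80192
Total PV = 82554.31015 + 214731.80192 = 297286.11208

€297286.11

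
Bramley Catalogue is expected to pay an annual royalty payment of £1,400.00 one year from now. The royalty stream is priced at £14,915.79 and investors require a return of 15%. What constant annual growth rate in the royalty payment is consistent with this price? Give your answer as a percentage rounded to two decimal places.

P = D₁/(r−g) ⇒ g = r − D₁/P = 0.15 − £1,400.00/£14,915.79 = 0.056140

5.61%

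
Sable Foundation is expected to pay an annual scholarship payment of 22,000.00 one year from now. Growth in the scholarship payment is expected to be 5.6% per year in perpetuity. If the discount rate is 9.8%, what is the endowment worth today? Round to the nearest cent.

Growing perpetuity: P = D₁ / (r − g) = 22,000.0000 / (0.098 − 0.056) = 523,809.52

523809.52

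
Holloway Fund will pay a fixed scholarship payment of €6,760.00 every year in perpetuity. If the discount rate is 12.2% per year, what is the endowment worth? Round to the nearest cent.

€55409.84

Level perpetuity: PV = C / r = €6,760.00 / 0.122 = €55,409.84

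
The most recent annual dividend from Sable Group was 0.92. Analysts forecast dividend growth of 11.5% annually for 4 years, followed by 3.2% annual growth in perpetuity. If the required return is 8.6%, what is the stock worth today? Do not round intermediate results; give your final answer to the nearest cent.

23.47

D_1 = 1.02580
D_2 = 1.14377
D_3 = 1.27530
D_4 = 1.42196
Terminal value at year 4: TV = D_4×(1+g_2)/(r−g_2) = 1.46746/0.054 = 27.17523
P_0 = D_1/(1+r)^1 + D_2/(1+r)^2 + D_3/(1+r)^3 + D_4/(1+r)^4 + TV/(1+r)^4
    = 0.94457 + 0.96979 + 0.99569 + 1.02228 + 19.53682 = 23.46914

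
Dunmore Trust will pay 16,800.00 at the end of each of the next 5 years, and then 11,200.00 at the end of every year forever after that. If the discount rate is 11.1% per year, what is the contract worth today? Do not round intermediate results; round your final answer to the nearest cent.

121545.97

PV of 5-year annuity: 16,800.00 × [1 − (1+0.111)^−5] / 0.111 = 61935.19275
Perpetuity value at year 5: 11,200.00 / 0.111 = 100900.90090
PV of perpetuity: 100900.90090 / (1+0.111)^5 = 59610.77240
Total PV = 61935.19275 + 59610.77240 = 121545.96515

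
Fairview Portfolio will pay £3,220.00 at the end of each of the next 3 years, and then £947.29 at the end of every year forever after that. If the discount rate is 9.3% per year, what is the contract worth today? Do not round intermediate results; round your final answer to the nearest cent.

£15908.19

PV of 3-year annuity: £3,220.00 × [1 − (1+0.093)^−3] / 0.093 = 8107.38562
Perpetuity value at year 3: £947.29 / 0.093 = 10185.91398
PV of perpetuity: 10185.91398 / (1+0.093)^3 = 7800.80673
Total PV = 8107.38562 + 7800.80673 = 15908.19236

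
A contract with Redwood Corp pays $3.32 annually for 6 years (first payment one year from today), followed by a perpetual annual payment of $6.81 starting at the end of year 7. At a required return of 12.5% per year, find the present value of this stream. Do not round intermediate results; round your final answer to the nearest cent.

PV of 6-year annuity: $3.32 × [1 − (1+0.125)^−6] / 0.125 = 13.45874
Perpetuity value at year 6: $6.81 / 0.125 = 54.48000
PV of perpetuity: 54.48000 / (1+0.125)^6 = 26.87336
Total PV = 13.45874 + 26.87336 = 40.33210

$40.33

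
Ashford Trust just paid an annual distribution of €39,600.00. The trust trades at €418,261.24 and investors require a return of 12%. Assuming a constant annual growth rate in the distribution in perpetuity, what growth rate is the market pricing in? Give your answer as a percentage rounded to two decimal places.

2.31%

P = D₀(1+g)/(r−g) ⇒ P(r−g) = D₀(1+g) ⇒ g(P+D₀) = P·r − D₀
g = (P·r − D₀)/(P + D₀) = (€418,261.24×0.12 − €39,600.00) / (€418,261.24 + €39,600.00) = 0.023132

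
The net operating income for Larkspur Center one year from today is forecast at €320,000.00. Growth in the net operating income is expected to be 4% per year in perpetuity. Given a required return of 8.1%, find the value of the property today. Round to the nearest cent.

Growing perpetuity: P = D₁ / (r − g) = €320,000.0000 / (0.081 − 0.04) = €7,804,878.05

€7804878.05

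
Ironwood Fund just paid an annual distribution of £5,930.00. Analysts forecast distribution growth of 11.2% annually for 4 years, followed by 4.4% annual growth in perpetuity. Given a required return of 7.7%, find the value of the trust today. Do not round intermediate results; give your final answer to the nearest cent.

D_1 = 6594.16000
D_2 = 7332.70592
D_3 = 8153.96898
D_4 = 9067.21351
Terminal value at year 4: TV = D_4×(1+g_2)/(r−g_2) = 9466.17090/0.033 = 286853.66374
P_0 = D_1/(1+r)^1 + D_2/(1+r)^2 + D_3/(1+r)^3 + D_4/(1+r)^4 + TV/(1+r)^4
    = 6122.71123 + 6321.68514 + 6527.12523 + 6739.24165 + 213205.09944 = 238915.86270

£238915.86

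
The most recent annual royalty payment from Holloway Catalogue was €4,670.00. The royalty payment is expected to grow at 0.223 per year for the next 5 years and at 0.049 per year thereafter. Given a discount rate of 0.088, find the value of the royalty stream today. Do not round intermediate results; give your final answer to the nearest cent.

D_1 = 5711.41000
D_2 = 6985.05443
D_3 = 8542.72157
D_4 = 10447.74848
D_5 = 12777.59639
Terminal value at year 5: TV = D_5×(1+g_2)/(r−g_2) = 13403.69861/0.039 = 343684.57977
P_0 = D_1/(1+r)^1 + D_2/(1+r)^2 + D_3/(1+r)^3 + D_4/(1+r)^4 + D_5/(1+r)^5 + TV/(1+r)^5
    = 5249.45772 + 5900.81507 + 6632.99341 + 7456.02108 + 8381.17076 + 225432.00314 = 259052.46117

€259052.46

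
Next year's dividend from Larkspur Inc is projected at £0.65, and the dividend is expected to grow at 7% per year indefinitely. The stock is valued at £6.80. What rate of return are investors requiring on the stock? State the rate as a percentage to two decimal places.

P = D₁/(r − g) ⇒ r = D₁/P + g = £0.6500/£6.80 + 0.07 = 0.095588 + 0.07 = 0.165588

16.56%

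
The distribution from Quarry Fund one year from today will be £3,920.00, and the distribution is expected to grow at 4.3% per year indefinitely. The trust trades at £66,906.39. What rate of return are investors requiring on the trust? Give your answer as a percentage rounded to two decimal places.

P = D₁/(r − g) ⇒ r = D₁/P + g = £3,920.0000/£66,906.39 + 0.043 = 0.058589 + 0.043 = 0.101589

10.16%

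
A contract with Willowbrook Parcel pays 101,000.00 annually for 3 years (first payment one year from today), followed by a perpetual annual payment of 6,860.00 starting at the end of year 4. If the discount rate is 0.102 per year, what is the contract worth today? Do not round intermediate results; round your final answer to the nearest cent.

PV of 3-year annuity: 101,000.00 × [1 − (1+0.102)^−3] / 0.102 = 250290.30096
Perpetuity value at year 3: 6,860.00 / 0.102 = 67254.90196
PV of perpetuity: 67254.90196 / (1+0.102)^3 = 50254.98647
Total PV = 250290.30096 + 50254.98647 = 300545.28743

300545.29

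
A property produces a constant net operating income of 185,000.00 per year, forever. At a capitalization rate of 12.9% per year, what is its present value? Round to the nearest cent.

1434108.53

Level perpetuity: PV = C / r = 185,000.00 / 0.129 = 1,434,108.53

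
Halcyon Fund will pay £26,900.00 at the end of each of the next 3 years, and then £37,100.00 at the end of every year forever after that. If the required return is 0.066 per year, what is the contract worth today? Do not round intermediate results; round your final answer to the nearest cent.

£535156.35

PV of 3-year annuity: £26,900.00 × [1 − (1+0.066)^−3] / 0.066 = 71113.20887
Perpetuity value at year 3: £37,100.00 / 0.066 = 562121.21212
PV of perpetuity: 562121.21212 / (1+0.066)^3 = 464043.14339
Total PV = 71113.20887 + 464043.14339 = 535156.35225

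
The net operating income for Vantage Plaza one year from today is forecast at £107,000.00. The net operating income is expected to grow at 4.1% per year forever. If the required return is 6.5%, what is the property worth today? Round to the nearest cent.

Growing perpetuity: P = D₁ / (r − g) = £107,000.0000 / (0.065 − 0.041) = £4,458,333.33

£4458333.33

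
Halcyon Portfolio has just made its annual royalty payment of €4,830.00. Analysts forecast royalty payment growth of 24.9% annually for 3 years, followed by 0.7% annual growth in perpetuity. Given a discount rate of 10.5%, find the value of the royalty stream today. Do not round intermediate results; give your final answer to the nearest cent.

€90277.61

D_1 = 6032.67000
D_2 = 7534.80483
D_3 = 9410.97123
Terminal value at year 3: TV = D_3×(1+g_2)/(r−g_2) = 9476.84803/0.098 = 96702.53093
P_0 = D_1/(1+r)^1 + D_2/(1+r)^2 + D_3/(1+r)^3 + TV/(1+r)^3
    = 5459.42986 + 6170.88498 + 6975.05460 + 71672.24476 = 90277.61420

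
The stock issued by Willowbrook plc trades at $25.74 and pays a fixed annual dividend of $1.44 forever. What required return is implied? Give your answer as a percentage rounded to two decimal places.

5.59%

P = C/r ⇒ r = C/P = $1.44/$25.74 = 0.055944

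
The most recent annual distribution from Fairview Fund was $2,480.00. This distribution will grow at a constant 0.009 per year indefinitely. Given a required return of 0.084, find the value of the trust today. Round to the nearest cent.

$33364.27

D₁ = D₀ × (1 + g) = $2,480.00 × 1.009 = $2,502.3200
Growing perpetuity: P = D₁ / (r − g) = $2,502.3200 / (0.084 − 0.009) = $33,364.27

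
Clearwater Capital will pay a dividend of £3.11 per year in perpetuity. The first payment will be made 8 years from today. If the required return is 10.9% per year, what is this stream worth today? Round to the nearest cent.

Value at end of year 7: C / r = £3.11 / 0.109 = £28.5321
Discount to today: PV = £28.5321 / (1 + 0.109)^7 = £28.5321 / 2.063103 = £13.83

£13.83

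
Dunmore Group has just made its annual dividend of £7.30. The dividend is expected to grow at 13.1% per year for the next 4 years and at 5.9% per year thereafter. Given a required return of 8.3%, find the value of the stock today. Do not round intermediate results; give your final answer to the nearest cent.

£415.71

D_1 = 8.25630
D_2 = 9.33788
D_3 = 10.56114
D_4 = 11.94465
Terminal value at year 4: TV = D_4×(1+g_2)/(r−g_2) = 12.64938/0.024 = 527.05750
P_0 = D_1/(1+r)^1 + D_2/(1+r)^2 + D_3/(1+r)^3 + D_4/(1+r)^4 + TV/(1+r)^4
    = 7.62355 + 7.96143 + 8.31429 + 8.68279 + 383.12825 = 415.71031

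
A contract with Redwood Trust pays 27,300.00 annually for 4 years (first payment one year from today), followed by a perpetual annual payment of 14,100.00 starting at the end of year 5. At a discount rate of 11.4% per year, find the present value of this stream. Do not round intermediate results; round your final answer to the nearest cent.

164289.18

PV of 4-year annuity: 27,300.00 × [1 − (1+0.114)^−4] / 0.114 = 83978.46807
Perpetuity value at year 4: 14,100.00 / 0.114 = 123684.21053
PV of perpetuity: 123684.21053 / (1+0.114)^4 = 80310.71603
Total PV = 83978.46807 + 80310.71603 = 164289.18410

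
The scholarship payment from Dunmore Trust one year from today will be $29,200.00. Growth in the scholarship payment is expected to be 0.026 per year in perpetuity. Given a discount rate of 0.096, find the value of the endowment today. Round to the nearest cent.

$417142.86

Growing perpetuity: P = D₁ / (r − g) = $29,200.0000 / (0.096 − 0.026) = $417,142.86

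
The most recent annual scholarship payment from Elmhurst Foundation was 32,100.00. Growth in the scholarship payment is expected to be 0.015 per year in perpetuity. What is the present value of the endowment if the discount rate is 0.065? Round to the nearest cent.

D₁ = D₀ × (1 + g) = 32,100.00 × 1.015 = 32,581.5000
Growing perpetuity: P = D₁ / (r − g) = 32,581.5000 / (0.065 − 0.015) = 651,630.00

651630.00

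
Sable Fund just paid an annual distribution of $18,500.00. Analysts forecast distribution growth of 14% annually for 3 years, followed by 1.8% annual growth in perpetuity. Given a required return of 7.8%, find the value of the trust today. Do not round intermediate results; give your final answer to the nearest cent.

$433348.21

D_1 = 21090.00000
D_2 = 24042.60000
D_3 = 27408.56400
Terminal value at year 3: TV = D_3×(1+g_2)/(r−g_2) = 27901.91815/0.06 = 465031.96920
P_0 = D_1/(1+r)^1 + D_2/(1+r)^2 + D_3/(1+r)^3 + TV/(1+r)^3
    = 19564.00742 + 20689.21007 + 21879.12754 + 371215.86388 = 433348.20891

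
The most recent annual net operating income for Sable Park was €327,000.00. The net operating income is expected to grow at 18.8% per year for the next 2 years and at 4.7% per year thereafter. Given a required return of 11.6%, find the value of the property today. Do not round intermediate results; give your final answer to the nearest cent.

€6341415.15

D_1 = 388476.00000
D_2 = 461509.48800
Terminal value at year 2: TV = D_2×(1+g_2)/(r−g_2) = 483200.43394/0.069 = 7002904.83965
P_0 = D_1/(1+r)^1 + D_2/(1+r)^2 + TV/(1+r)^2
    = 348096.77419 + 370554.63059 + 5622763.74248 = 6341415.14727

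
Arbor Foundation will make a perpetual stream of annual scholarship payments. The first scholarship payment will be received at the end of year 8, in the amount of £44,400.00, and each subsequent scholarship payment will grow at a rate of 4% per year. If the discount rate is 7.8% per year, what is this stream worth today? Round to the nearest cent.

£690665.95

Value at end of year 7: C₁ / (r − g) = £44,400.00 / (0.078 − 0.04) = £1,168,421.0526
Discount to today: PV = £1,168,421.0526 / (1 + 0.078)^7 = £1,168,421.0526 / 1.691731 = £690,665.95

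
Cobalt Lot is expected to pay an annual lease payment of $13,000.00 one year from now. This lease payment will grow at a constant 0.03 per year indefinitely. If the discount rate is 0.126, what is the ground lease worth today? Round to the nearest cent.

$135416.67

Growing perpetuity: P = D₁ / (r − g) = $13,000.0000 / (0.126 − 0.03) = $135,416.67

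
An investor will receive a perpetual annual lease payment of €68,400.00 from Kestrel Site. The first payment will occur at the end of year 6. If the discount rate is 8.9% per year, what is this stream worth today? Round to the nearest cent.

€501795.42

Value at end of year 5: C / r = €68,400.00 / 0.089 = €768,539.3258
Discount to today: PV = €768,539.3258 / (1 + 0.089)^5 = €768,539.3258 / 1.531579 = €501,795.42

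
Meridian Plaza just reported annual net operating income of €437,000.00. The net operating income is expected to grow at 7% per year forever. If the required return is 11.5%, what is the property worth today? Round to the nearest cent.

D₁ = D₀ × (1 + g) = €437,000.00 × 1.07 = €467,590.0000
Growing perpetuity: P = D₁ / (r − g) = €467,590.0000 / (0.115 − 0.07) = €10,390,888.89

€10390888.89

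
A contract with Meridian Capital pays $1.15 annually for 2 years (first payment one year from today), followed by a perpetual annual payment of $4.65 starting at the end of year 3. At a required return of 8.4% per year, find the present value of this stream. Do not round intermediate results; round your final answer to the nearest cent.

$49.15

PV of 2-year annuity: $1.15 × [1 − (1+0.084)^−2] / 0.084 = 2.03956
Perpetuity value at year 2: $4.65 / 0.084 = 55.35714
PV of perpetuity: 55.35714 / (1+0.084)^2 = 47.11022
Total PV = 2.03956 + 47.11022 = 49.14978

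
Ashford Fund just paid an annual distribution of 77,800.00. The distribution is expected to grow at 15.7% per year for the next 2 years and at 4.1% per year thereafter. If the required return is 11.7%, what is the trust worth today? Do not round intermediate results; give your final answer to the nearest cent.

1307402.37

D_1 = 90014.60000
D_2 = 104146.89220
Terminal value at year 2: TV = D_2×(1+g_2)/(r−g_2) = 108416.91478/0.076 = 1426538.35237
P_0 = D_1/(1+r)^1 + D_2/(1+r)^2 + TV/(1+r)^2
    = 80586.03402 + 83471.83649 + 1143344.49720 = 1307402.36771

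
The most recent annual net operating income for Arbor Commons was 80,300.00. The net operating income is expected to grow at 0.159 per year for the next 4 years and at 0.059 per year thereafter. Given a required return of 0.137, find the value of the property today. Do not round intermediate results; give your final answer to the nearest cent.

D_1 = 93067.70000
D_2 = 107865.46430
D_3 = 125016.07312
D_4 = 144893.62875
Terminal value at year 4: TV = D_4×(1+g_2)/(r−g_2) = 153442.35285/0.078 = 1967209.65188
P_0 = D_1/(1+r)^1 + D_2/(1+r)^2 + D_3/(1+r)^3 + D_4/(1+r)^4 + TV/(1+r)^4
    = 81853.73791 + 83437.53934 + 85051.98602 + 86697.67088 + 1177087.60850 = 1514128.54265

1514128.54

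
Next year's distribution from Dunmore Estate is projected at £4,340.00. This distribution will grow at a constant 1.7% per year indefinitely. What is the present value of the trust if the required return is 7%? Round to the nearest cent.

£81886.79

Growing perpetuity: P = D₁ / (r − g) = £4,340.0000 / (0.07 − 0.017) = £81,886.79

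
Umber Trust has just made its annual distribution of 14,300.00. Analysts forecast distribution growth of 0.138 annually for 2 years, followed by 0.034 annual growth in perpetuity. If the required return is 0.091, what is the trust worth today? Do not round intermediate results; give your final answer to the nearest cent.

D_1 = 16273.40000
D_2 = 18519.12920
Terminal value at year 2: TV = D_2×(1+g_2)/(r−g_2) = 19148.77959/0.057 = 335943.50163
P_0 = D_1/(1+r)^1 + D_2/(1+r)^2 + TV/(1+r)^2
    = 14916.04033 + 15558.61952 + 282238.81724 = 312713.47709

312713.48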